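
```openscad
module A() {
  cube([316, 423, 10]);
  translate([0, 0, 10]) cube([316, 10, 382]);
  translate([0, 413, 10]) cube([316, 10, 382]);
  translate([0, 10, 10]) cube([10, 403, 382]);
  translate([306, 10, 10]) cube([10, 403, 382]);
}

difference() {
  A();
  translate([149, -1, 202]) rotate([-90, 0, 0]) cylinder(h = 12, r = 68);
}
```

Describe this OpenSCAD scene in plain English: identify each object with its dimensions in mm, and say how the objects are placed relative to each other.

A is an open-topped rectangular box: outside dimensions 316×423×392 mm, with a uniform wall and base thickness of 10 mm. The base is a full 316×423 slab on the floor; four walls sit on top of the base. The front and back walls (the −y and +y sides) span the full width; the two side walls fit between them.

The open box has a circular hole of radius 68 mm through its front wall, centred at (x = 149, z = 202).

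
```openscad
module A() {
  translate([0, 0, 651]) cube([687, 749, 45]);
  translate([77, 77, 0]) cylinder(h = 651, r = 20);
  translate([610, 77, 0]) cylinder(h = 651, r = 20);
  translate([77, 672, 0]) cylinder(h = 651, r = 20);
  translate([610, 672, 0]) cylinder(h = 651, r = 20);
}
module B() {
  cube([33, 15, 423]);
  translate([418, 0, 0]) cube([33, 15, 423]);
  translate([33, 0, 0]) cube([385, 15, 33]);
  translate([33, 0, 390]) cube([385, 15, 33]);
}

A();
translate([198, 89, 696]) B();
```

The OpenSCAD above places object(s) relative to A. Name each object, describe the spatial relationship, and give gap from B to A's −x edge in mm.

The picture frame's min-x is at 198; the table's min-x is 0; gap = 198 mm.

A is a table. B is a picture frame. The picture frame is on top of the table. The gap from the picture frame to the table's −x edge is 198 mm.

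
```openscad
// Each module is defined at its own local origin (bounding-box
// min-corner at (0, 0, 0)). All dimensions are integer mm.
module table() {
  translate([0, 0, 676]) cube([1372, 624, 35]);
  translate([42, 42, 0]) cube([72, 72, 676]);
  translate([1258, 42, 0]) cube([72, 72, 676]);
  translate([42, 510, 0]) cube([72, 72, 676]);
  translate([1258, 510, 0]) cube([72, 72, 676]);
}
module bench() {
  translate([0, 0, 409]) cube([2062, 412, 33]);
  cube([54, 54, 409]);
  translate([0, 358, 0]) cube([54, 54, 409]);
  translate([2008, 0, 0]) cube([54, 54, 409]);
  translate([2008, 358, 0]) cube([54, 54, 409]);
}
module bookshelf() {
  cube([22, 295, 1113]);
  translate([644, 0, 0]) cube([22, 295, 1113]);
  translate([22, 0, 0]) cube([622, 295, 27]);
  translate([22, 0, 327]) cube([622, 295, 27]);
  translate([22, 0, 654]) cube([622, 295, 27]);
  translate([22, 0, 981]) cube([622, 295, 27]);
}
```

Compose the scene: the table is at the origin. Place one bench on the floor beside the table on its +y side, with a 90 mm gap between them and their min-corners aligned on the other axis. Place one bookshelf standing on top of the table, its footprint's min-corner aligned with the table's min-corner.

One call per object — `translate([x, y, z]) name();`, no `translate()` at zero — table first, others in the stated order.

table();
translate([0, 714, 0]) bench();
translate([0, 0, 711]) bookshelf();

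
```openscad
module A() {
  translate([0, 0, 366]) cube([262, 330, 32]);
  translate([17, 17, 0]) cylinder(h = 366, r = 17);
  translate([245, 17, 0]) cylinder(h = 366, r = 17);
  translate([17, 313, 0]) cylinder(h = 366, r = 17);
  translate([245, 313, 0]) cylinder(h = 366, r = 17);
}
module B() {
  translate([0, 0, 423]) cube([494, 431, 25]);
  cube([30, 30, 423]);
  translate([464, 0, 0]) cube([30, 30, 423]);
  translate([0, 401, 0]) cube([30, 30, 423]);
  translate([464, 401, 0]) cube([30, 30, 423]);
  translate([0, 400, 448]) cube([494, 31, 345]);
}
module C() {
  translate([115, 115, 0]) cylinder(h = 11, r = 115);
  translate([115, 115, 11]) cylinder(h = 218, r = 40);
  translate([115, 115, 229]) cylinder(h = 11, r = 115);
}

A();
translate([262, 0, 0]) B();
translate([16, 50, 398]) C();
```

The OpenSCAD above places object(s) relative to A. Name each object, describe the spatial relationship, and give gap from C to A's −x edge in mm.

The spool's min-x is at 16; the stool's min-x is 0; gap = 16 mm.

A is a stool. B is a chair. C is a spool. The chair is against the stool's +x side, with their −y faces flush. The spool is on top of the stool, centred. The gap from the spool to the stool's −x edge is 16 mm.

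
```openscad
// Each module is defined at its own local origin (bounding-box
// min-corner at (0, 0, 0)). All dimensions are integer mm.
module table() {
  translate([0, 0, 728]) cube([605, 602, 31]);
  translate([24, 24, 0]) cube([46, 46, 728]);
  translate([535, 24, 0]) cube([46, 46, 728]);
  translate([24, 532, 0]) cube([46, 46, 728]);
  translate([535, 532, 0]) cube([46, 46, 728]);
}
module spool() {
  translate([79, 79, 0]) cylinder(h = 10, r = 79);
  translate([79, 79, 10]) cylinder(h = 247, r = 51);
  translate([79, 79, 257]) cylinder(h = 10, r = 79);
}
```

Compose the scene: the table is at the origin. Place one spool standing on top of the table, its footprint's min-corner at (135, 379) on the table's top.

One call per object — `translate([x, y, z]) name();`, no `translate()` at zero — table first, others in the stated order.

table();
translate([135, 379, 759]) spool();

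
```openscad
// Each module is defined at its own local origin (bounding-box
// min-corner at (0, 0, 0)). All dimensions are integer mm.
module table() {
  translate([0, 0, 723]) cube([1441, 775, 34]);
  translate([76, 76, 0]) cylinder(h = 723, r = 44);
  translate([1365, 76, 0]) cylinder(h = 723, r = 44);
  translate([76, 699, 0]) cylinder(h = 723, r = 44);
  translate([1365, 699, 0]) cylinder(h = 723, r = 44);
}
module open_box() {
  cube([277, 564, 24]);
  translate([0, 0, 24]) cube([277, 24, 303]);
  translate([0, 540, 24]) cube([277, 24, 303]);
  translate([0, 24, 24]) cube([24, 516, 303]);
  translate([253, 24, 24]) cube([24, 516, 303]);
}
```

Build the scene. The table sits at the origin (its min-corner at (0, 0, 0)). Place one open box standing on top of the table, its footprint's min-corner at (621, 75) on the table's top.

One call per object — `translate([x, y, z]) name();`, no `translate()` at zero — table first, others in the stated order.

table();
translate([621, 75, 757]) open_box();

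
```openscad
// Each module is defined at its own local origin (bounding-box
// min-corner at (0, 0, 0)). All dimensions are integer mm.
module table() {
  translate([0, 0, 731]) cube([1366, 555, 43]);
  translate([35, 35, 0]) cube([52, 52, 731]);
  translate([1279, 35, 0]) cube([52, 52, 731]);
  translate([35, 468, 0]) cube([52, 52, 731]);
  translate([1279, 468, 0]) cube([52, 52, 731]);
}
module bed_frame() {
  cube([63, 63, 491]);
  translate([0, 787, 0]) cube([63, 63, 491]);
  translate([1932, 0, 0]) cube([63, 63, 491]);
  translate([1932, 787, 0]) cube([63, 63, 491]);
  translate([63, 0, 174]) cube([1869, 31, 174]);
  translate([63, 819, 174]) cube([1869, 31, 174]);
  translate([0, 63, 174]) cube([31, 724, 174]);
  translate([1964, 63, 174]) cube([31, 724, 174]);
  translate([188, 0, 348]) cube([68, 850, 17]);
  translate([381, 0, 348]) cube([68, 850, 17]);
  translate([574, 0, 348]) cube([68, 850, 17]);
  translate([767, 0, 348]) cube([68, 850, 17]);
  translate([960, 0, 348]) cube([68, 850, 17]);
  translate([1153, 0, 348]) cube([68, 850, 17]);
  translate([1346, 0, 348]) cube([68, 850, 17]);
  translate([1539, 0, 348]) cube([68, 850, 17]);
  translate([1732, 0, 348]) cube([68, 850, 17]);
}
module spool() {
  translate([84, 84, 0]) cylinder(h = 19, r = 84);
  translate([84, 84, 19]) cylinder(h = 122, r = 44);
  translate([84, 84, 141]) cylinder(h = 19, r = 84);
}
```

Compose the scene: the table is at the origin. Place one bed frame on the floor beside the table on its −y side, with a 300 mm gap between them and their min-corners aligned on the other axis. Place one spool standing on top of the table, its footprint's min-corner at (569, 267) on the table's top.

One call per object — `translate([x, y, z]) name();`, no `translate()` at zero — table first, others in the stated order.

table();
translate([0, -1150, 0]) bed_frame();
translate([569, 267, 774]) spool();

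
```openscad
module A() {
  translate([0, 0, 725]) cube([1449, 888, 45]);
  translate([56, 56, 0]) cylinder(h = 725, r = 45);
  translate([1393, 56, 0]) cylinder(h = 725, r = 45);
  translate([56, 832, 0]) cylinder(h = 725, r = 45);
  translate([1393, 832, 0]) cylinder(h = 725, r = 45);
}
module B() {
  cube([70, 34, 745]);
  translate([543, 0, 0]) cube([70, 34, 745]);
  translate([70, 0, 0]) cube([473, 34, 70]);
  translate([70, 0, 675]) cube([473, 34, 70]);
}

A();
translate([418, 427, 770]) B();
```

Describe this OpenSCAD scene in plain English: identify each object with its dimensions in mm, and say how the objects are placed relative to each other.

A is a table with a 1449×888 mm rectangular top, 45 mm thick, top surface at z = 770 mm, supported by four round legs of 90 mm diameter, each leg's bounding box inset 11 mm from the nearest pair of top edges, running from the floor.

B is a picture frame with a 473×605 mm rectangular opening (x by z) and a uniform 70 mm border on every side. Frame depth is 34 mm along y. It is built from two vertical stiles running the full outside height and two horizontal rails spanning the gap between the stiles.

The picture frame is on top of the table, centred.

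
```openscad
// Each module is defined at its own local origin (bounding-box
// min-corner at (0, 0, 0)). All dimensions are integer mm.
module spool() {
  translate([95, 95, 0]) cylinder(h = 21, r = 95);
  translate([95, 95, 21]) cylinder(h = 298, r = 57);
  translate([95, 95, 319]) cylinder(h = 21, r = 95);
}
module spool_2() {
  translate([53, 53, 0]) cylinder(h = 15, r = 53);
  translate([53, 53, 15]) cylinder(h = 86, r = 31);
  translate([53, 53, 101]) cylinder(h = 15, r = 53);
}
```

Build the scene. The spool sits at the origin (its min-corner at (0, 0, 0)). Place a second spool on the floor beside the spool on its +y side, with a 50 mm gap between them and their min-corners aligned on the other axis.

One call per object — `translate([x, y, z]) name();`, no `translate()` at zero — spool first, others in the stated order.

spool();
translate([0, 240, 0]) spool_2();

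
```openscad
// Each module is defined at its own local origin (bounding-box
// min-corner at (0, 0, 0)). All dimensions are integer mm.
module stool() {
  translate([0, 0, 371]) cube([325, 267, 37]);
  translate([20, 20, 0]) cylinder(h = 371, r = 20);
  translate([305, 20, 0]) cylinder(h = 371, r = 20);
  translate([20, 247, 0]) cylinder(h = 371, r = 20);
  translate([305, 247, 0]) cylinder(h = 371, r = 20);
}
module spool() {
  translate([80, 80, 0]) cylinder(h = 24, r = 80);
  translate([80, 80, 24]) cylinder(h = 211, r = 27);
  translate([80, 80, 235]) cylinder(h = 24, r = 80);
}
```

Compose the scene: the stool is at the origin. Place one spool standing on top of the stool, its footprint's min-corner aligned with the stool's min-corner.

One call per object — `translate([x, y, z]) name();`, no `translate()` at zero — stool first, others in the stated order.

stool();
translate([0, 0, 408]) spool();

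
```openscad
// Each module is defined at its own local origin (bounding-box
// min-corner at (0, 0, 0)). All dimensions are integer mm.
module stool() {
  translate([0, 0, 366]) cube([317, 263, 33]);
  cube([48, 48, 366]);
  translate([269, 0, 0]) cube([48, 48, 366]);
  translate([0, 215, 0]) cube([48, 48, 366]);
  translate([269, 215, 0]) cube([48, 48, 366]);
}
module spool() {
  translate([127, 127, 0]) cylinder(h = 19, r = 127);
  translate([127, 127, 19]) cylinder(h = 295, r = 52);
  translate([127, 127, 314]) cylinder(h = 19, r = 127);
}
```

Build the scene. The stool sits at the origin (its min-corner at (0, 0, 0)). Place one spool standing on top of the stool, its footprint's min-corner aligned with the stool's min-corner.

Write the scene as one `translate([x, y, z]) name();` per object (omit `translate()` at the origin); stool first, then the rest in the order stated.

stool();
translate([0, 0, 399]) spool();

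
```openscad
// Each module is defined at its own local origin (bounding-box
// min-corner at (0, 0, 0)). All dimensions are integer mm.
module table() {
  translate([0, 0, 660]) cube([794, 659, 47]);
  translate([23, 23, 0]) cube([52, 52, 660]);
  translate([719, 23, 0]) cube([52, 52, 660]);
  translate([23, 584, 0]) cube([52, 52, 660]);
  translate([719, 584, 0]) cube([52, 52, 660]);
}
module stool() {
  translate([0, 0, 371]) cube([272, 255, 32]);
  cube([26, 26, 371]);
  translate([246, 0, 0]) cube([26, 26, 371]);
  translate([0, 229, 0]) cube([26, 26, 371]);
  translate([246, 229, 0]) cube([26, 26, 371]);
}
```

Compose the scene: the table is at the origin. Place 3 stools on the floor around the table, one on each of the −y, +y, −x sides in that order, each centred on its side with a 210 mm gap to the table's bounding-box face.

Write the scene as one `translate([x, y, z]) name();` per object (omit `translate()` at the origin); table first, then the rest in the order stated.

table();
translate([261, -465, 0]) stool();
translate([261, 869, 0]) stool();
translate([-482, 202, 0]) stool();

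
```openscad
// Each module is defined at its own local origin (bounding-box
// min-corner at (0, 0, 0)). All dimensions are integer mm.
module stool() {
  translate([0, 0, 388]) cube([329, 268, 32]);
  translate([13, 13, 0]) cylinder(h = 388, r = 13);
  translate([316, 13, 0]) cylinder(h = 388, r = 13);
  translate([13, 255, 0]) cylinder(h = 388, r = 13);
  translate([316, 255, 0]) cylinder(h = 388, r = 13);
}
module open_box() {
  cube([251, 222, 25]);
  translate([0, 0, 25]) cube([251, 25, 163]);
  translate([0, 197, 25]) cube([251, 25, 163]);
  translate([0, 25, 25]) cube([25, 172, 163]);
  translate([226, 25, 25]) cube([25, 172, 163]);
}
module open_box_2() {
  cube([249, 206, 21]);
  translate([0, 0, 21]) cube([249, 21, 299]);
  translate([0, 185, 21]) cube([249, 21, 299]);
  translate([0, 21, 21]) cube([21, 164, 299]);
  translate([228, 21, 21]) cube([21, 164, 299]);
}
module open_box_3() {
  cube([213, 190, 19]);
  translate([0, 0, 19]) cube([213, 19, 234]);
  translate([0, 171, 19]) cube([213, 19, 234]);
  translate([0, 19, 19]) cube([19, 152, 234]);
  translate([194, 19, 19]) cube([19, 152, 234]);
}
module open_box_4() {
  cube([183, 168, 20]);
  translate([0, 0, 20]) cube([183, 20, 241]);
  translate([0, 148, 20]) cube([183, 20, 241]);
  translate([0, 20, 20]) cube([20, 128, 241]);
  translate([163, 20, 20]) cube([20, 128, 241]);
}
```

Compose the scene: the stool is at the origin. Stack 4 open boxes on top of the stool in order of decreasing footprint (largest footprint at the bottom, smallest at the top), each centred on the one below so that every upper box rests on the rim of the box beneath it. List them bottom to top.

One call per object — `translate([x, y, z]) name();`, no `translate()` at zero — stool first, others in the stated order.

stool();
translate([39, 23, 420]) open_box();
translate([40, 31, 608]) open_box_2();
translate([58, 39, 928]) open_box_3();
translate([73, 50, 1181]) open_box_4();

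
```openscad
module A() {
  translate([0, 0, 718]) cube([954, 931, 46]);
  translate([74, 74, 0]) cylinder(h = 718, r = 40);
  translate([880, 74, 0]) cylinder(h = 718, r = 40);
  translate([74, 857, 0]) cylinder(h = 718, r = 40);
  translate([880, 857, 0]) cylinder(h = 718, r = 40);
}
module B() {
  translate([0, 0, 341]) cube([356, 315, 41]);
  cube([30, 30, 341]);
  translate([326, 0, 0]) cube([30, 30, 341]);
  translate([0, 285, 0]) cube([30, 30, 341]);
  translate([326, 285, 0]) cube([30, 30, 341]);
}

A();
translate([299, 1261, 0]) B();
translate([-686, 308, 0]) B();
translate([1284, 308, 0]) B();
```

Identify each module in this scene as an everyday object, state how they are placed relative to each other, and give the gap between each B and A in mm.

Each stool's nearest face is 330 mm from the table's bounding box.

A is a table. B is a stool. Three stools sit around the table at the +y, −x, +x sides. The gap between each stool and the table is 330 mm.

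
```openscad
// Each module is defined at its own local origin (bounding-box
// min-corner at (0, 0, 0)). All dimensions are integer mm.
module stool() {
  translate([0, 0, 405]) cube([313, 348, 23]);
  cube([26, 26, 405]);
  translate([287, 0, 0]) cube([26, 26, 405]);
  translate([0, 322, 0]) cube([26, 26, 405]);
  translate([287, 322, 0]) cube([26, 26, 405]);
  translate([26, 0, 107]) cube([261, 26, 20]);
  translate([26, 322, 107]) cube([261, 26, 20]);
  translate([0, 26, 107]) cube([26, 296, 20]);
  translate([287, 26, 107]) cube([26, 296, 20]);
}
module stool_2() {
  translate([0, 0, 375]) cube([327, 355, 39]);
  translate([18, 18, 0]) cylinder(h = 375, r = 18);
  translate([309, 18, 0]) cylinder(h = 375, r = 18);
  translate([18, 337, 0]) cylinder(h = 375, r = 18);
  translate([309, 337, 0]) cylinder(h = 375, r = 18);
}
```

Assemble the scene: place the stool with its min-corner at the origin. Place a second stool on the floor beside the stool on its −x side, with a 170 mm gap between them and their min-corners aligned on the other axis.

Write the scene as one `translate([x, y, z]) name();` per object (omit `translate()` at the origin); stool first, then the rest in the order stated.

stool();
translate([-497, 0, 0]) stool_2();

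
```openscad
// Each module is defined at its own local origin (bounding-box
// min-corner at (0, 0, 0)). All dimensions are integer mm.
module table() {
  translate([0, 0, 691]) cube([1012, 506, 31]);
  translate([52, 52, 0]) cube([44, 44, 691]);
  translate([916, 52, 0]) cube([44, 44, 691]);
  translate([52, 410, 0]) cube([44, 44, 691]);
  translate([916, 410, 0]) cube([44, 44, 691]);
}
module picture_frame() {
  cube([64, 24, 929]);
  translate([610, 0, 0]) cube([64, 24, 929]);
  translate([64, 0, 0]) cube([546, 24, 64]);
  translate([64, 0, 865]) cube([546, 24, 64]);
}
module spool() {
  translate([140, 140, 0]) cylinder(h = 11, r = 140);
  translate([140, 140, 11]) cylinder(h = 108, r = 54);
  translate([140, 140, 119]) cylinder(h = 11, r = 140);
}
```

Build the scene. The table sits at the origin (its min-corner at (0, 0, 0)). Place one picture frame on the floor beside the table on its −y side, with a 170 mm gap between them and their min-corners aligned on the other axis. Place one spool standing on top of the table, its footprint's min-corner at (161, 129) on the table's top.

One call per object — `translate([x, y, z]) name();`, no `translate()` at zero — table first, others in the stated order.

table();
translate([0, -194, 0]) picture_frame();
translate([161, 129, 722]) spool();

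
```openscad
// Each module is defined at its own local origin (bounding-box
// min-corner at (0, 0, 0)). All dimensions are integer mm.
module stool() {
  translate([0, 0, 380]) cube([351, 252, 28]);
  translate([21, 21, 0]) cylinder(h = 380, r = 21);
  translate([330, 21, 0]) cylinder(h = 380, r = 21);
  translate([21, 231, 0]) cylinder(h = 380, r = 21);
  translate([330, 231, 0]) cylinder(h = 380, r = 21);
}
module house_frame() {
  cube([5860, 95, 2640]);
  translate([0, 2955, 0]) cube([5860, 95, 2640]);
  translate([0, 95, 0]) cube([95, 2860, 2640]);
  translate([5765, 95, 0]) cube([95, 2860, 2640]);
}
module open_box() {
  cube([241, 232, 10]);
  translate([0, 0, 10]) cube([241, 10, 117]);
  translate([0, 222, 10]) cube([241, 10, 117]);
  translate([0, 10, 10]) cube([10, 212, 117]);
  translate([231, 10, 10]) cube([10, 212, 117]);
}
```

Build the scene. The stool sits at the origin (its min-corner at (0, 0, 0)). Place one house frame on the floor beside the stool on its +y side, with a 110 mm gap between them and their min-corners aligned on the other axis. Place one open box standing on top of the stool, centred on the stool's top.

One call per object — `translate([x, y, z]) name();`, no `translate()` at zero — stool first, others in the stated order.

stool();
translate([0, 362, 0]) house_frame();
translate([55, 10, 408]) open_box();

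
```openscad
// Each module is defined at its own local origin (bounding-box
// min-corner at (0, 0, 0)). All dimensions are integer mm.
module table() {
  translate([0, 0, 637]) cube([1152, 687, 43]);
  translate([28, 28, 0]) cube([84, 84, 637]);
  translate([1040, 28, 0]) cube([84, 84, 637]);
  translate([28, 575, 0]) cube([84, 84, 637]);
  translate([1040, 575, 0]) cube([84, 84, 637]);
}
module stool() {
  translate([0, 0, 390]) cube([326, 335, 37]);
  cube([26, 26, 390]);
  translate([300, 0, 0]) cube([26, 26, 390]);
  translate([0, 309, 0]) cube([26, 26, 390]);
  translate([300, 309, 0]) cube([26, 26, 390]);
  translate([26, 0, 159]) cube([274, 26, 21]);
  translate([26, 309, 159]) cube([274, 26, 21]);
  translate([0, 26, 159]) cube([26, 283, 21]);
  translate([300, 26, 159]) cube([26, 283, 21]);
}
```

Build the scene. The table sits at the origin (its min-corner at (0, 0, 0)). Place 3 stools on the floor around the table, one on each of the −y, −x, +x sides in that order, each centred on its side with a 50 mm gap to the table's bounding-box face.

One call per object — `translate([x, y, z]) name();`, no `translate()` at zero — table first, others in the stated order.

table();
translate([413, -385, 0]) stool();
translate([-376, 176, 0]) stool();
translate([1202, 176, 0]) stool();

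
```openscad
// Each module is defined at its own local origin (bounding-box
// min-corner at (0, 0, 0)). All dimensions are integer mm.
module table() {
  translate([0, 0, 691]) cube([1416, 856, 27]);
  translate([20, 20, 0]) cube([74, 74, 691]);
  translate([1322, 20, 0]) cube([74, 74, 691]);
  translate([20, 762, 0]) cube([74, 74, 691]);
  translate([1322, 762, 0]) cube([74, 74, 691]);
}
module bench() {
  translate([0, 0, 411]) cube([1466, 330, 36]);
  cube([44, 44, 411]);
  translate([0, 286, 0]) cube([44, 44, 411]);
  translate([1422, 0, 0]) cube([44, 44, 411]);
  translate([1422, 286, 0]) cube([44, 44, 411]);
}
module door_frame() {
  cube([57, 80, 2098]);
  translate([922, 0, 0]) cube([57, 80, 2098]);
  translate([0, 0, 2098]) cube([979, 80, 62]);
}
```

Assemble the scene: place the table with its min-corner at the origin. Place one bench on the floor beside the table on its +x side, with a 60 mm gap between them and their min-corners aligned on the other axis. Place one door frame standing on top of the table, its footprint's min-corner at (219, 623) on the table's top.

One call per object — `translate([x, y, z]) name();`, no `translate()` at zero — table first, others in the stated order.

table();
translate([1476, 0, 0]) bench();
translate([219, 623, 718]) door_frame();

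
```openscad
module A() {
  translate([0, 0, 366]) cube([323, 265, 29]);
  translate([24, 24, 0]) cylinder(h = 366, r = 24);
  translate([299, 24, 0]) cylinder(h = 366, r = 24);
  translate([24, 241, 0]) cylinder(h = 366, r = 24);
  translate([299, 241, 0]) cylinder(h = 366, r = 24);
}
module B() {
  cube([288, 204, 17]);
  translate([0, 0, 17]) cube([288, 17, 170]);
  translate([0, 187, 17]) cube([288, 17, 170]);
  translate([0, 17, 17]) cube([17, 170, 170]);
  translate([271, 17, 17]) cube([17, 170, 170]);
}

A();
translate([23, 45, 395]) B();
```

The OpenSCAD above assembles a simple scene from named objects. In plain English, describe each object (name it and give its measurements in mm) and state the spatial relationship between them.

A is a four-legged stool. The seat is a 323×265×29 mm slab whose top surface is at z = 395 mm; four round legs, each 48 mm in diameter, run from the floor (z = 0) to the underside of the seat, each leg's axis is inset half a diameter from the nearest pair of seat edges (so the leg's bounding box is flush with the corner).

B is an open-topped rectangular box: outside dimensions 288×204×187 mm, with a uniform wall and base thickness of 17 mm. The base is a full 288×204 slab on the floor; four walls sit on top of the base. The front and back walls (the −y and +y sides) span the full width; the two side walls fit between them.

The open box is on top of the stool.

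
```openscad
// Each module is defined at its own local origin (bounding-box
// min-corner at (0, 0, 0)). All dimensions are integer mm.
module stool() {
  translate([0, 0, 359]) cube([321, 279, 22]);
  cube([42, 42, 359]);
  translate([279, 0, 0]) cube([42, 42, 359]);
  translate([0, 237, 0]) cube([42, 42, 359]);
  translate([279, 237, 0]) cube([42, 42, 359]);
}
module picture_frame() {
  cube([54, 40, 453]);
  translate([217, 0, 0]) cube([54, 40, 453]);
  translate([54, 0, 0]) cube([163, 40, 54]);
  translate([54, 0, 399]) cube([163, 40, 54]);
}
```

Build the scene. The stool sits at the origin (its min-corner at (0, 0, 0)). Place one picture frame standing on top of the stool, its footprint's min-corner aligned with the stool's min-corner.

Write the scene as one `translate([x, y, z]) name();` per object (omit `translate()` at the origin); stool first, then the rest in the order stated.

stool();
translate([0, 0, 381]) picture_frame();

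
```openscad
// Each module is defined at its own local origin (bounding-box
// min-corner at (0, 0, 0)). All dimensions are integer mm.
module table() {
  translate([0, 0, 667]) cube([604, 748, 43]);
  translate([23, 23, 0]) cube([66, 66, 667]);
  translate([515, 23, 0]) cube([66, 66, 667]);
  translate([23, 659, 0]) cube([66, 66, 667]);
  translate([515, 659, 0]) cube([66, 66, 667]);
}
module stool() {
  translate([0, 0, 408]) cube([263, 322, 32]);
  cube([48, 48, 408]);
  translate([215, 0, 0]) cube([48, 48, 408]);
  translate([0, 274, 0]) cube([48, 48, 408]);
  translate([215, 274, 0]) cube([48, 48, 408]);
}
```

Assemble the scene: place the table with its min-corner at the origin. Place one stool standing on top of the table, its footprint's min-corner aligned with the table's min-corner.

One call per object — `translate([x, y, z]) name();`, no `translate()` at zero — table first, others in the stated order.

table();
translate([0, 0, 710]) stool();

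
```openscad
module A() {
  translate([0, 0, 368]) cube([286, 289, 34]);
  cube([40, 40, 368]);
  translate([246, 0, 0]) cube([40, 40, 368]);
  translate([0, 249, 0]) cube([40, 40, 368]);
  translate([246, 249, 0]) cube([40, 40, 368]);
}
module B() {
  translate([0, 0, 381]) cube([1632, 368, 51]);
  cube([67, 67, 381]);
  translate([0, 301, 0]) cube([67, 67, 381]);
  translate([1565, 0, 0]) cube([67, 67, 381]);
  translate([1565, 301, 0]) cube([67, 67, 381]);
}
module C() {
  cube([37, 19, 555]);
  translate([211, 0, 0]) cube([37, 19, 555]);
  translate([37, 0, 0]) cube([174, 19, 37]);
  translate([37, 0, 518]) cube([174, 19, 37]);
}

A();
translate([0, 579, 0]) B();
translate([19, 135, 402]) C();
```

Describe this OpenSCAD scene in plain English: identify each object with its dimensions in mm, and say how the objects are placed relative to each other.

A is a simple wooden stool: a rectangular seat 286 mm (x) by 289 mm (y), 34 mm thick, top face at z = 402 mm, on four square legs, each 40×40 mm in cross-section. The legs rest on z = 0, each flush with a corner of the seat.

B is a bench: a 1632×368 mm seat slab, 51 mm thick, top at z = 432 mm, on four 67×67 mm square legs flush with the seat corners and standing on z = 0.

C is a picture frame with a 174×481 mm rectangular opening (x by z) and a uniform 37 mm border on every side. Frame depth is 19 mm along y. It is built from two vertical stiles running the full outside height and two horizontal rails spanning the gap between the stiles.

The bench is on the floor beside the stool on its +y side. The picture frame is on top of the stool, centred.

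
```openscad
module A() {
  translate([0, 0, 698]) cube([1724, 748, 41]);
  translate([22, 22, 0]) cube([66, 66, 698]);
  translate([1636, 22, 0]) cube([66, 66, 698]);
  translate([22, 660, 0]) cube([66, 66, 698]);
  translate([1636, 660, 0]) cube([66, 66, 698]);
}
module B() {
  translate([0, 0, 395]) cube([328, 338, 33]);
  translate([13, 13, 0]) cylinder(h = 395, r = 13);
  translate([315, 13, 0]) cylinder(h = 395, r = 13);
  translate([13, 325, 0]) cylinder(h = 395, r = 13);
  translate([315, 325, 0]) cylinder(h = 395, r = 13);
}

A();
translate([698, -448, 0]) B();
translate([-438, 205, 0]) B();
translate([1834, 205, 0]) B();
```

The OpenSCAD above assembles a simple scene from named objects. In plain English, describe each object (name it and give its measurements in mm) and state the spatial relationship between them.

A is a table: top 1724 mm (x) × 748 mm (y), 41 mm thick, upper face at z = 739 mm, on four 66×66 mm square legs, each inset 22 mm from the nearest pair of top edges, running from z = 0 to the bottom of the top.

B is a four-legged stool. The seat is 328×338 mm, 33 mm thick, top at z = 428 mm. It stands on four round legs, each 26 mm in diameter, from z = 0 to the seat underside, each leg's axis is inset half a diameter from the nearest pair of seat edges (so the leg's bounding box is flush with the corner).

Three stools sit around the table at the −y, −x, +x sides.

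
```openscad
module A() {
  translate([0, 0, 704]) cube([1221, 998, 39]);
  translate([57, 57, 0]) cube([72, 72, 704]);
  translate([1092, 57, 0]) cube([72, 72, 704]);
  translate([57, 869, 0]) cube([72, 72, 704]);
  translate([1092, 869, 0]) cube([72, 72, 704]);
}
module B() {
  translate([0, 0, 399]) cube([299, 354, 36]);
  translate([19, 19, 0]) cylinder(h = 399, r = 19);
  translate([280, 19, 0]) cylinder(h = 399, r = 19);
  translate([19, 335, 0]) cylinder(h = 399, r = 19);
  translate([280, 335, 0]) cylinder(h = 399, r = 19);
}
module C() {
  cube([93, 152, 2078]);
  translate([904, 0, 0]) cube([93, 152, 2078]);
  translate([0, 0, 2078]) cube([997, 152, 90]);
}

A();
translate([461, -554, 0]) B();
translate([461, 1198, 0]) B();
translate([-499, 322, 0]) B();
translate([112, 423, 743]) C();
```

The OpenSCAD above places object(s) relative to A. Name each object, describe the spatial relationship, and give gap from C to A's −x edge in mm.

The door frame's min-x is at 112; the table's min-x is 0; gap = 112 mm.

A is a table. B is a stool. C is a door frame. Three stools sit around the table at the −y, +y, −x sides. The door frame is on top of the table, centred. The gap from the door frame to the table's −x edge is 112 mm.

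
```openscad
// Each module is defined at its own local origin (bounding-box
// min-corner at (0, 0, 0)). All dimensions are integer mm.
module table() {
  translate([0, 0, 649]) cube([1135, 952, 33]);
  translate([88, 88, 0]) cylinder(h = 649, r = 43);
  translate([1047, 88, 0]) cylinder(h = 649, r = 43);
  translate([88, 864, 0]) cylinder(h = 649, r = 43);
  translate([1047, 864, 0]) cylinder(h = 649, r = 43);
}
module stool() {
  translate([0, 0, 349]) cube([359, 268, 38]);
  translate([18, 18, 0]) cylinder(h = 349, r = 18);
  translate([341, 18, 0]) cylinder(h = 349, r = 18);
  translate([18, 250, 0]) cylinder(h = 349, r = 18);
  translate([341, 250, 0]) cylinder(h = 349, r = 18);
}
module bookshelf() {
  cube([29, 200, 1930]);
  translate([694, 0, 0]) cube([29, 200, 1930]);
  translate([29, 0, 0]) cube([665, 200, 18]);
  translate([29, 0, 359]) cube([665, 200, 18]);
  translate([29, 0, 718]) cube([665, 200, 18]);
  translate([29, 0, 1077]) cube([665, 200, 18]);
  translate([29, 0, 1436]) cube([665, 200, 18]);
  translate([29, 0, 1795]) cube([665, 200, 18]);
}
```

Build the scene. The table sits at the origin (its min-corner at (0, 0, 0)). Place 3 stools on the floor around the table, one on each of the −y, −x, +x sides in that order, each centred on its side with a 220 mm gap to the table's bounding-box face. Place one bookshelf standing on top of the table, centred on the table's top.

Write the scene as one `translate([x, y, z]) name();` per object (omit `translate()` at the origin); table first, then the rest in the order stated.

table();
translate([388, -488, 0]) stool();
translate([-579, 342, 0]) stool();
translate([1355, 342, 0]) stool();
translate([206, 376, 682]) bookshelf();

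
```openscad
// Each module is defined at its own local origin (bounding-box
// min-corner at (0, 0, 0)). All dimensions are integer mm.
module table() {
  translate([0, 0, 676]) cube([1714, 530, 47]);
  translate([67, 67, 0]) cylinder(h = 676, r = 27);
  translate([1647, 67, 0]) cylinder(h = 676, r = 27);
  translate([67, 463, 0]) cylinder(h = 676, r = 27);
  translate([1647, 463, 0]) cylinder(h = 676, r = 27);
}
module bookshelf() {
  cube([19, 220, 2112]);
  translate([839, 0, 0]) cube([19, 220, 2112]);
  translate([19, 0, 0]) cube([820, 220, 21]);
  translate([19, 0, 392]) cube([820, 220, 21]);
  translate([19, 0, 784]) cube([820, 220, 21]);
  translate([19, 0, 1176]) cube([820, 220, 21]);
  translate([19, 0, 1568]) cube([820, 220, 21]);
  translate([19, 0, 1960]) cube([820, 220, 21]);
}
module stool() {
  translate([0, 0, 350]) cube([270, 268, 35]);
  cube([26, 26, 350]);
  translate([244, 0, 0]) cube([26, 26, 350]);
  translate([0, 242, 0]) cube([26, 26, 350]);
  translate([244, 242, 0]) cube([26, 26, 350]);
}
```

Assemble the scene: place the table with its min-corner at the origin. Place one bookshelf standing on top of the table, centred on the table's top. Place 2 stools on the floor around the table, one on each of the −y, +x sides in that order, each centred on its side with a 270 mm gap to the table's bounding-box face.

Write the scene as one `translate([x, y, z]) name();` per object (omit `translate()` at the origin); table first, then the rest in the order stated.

table();
translate([428, 155, 723]) bookshelf();
translate([722, -538, 0]) stool();
translate([1984, 131, 0]) stool();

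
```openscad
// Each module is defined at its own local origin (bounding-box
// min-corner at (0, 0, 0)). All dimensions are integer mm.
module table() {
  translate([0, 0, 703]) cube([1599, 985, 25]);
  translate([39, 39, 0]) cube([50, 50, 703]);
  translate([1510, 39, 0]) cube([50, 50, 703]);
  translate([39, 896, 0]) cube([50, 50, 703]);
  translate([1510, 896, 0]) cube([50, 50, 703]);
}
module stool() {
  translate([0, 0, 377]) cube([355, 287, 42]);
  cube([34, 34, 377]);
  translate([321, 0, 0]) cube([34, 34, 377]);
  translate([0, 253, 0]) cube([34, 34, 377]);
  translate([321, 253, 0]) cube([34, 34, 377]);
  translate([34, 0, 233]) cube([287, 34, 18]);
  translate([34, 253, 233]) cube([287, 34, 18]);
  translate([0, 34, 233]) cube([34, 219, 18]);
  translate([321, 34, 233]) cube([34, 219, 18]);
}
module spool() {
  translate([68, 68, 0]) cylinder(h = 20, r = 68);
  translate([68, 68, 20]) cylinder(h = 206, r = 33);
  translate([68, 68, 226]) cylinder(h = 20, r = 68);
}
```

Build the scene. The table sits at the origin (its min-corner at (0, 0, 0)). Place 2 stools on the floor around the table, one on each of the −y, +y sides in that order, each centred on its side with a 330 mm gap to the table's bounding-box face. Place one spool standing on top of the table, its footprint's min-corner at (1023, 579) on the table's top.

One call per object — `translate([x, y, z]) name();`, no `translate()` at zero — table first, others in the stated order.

table();
translate([622, -617, 0]) stool();
translate([622, 1315, 0]) stool();
translate([1023, 579, 728]) spool();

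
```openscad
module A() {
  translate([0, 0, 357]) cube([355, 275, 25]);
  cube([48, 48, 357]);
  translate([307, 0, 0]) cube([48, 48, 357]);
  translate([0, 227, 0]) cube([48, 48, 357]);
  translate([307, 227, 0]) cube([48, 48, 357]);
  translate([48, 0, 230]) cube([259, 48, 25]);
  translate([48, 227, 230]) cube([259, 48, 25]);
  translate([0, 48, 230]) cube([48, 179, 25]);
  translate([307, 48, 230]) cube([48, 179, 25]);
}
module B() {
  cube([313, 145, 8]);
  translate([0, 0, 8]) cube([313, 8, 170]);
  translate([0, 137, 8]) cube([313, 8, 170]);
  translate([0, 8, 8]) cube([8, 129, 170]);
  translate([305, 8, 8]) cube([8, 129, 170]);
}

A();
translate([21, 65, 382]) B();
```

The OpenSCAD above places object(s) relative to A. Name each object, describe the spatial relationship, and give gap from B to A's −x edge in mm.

The open box's min-x is at 21; the stool's min-x is 0; gap = 21 mm.

A is a stool. B is an open box. The open box is on top of the stool, centred. The gap from the open box to the stool's −x edge is 21 mm.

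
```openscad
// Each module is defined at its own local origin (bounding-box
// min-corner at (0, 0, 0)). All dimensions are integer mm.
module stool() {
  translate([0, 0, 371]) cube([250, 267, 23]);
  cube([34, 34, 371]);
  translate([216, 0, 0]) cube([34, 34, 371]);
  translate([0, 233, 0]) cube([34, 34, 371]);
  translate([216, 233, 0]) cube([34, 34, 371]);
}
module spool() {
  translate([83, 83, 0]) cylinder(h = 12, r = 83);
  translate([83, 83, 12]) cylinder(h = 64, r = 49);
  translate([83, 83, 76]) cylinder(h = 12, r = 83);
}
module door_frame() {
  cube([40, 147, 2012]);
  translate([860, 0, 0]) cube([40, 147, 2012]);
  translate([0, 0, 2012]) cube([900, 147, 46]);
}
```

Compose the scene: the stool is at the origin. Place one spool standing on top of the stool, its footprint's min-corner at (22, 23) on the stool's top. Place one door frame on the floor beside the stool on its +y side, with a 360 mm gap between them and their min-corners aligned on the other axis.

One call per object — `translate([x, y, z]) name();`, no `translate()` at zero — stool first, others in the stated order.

stool();
translate([22, 23, 394]) spool();
translate([0, 627, 0]) door_frame();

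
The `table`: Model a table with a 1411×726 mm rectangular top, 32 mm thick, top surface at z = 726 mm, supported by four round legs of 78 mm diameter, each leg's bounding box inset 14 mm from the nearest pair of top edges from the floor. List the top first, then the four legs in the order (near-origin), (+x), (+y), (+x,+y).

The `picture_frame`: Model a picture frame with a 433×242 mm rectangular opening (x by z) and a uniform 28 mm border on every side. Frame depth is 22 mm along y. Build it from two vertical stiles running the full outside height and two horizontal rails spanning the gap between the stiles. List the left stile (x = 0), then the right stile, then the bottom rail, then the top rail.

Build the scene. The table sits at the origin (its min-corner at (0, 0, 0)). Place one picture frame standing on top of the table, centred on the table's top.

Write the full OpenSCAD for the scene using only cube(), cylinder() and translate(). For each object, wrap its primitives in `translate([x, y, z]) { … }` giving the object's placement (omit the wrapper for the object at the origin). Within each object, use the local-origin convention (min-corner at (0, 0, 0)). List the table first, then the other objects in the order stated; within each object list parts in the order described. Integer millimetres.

translate([0, 0, 694]) cube([1411, 726, 32]);
translate([53, 53, 0]) cylinder(h = 694, r = 39);
translate([1358, 53, 0]) cylinder(h = 694, r = 39);
translate([53, 673, 0]) cylinder(h = 694, r = 39);
translate([1358, 673, 0]) cylinder(h = 694, r = 39);
translate([461, 352, 726]) {
  cube([28, 22, 298]);
  translate([461, 0, 0]) cube([28, 22, 298]);
  translate([28, 0, 0]) cube([433, 22, 28]);
  translate([28, 0, 270]) cube([433, 22, 28]);
}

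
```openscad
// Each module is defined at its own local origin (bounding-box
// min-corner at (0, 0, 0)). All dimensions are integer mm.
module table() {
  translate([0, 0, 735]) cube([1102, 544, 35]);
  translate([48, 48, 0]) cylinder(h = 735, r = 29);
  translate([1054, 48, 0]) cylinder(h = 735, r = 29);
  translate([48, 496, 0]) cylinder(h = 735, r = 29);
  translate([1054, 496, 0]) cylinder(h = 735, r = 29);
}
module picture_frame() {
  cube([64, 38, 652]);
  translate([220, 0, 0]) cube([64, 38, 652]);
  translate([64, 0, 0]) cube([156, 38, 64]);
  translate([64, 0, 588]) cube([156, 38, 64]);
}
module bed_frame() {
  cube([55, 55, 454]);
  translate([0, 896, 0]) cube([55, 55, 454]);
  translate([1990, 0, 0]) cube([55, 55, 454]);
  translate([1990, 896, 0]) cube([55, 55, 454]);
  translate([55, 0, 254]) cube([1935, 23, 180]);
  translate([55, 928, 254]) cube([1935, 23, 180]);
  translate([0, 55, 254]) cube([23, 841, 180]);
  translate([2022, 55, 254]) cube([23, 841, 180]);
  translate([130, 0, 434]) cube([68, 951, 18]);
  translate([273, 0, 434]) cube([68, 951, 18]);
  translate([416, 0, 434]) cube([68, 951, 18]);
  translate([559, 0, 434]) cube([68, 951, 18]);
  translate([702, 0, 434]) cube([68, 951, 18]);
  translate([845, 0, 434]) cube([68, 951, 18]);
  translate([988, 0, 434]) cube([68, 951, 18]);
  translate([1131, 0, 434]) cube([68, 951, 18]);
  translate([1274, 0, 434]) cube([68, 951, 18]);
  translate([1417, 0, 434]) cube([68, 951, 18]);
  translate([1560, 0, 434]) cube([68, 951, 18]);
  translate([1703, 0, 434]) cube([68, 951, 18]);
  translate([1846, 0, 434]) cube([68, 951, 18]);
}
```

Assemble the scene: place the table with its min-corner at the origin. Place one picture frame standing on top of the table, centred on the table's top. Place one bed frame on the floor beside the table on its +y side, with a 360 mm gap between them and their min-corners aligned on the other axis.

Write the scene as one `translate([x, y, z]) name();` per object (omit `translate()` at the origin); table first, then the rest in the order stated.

table();
translate([409, 253, 770]) picture_frame();
translate([0, 904, 0]) bed_frame();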